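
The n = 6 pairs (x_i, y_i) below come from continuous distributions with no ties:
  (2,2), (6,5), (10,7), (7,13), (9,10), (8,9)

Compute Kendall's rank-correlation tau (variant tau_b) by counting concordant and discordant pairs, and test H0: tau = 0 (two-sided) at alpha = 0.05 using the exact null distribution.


Step 1: Enumerate the 15 unordered pairs (i,j) with i<j and classify each by sign(x_j-x_i) * sign(y_j-y_i).
  (1,2):dx=+4,dy=+3->C; (1,3):dx=+8,dy=+5->C; (1,4):dx=+5,dy=+11->C; (1,5):dx=+7,dy=+8->C
  (1,6):dx=+6,dy=+7->C; (2,3):dx=+4,dy=+2->C; (2,4):dx=+1,dy=+8->C; (2,5):dx=+3,dy=+5->C
  (2,6):dx=+2,dy=+4->C; (3,4):dx=-3,dy=+6->D; (3,5):dx=-1,dy=+3->D; (3,6):dx=-2,dy=+2->D
  (4,5):dx=+2,dy=-3->D; (4,6):dx=+1,dy=-4->D; (5,6):dx=-1,dy=-1->C
Step 2: C = 10, D = 5, total pairs = 15.
Step 3: tau = (C - D)/(n(n-1)/2) = (10 - 5)/15 = 0.333333.
Step 4: Exact two-sided p-value (enumerate n! = 720 permutations of y under H0): p = 0.469444.
Step 5: alpha = 0.05. fail to reject H0.

tau_b = 0.3333 (C=10, D=5), p = 0.469444, fail to reject H0.


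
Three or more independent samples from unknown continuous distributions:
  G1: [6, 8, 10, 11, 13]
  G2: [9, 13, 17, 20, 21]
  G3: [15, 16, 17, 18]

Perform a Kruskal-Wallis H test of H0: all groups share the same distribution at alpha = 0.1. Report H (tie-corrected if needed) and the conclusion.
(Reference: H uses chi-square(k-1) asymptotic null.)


Step 1: Combine all N = 14 observations and assign midranks.
sorted (value, group, rank): (6,G1,1), (8,G1,2), (9,G2,3), (10,G1,4), (11,G1,5), (13,G1,6.5), (13,G2,6.5), (15,G3,8), (16,G3,9), (17,G2,10.5), (17,G3,10.5), (18,G3,12), (20,G2,13), (21,G2,14)
Step 2: Sum ranks within each group.
R_1 = 18.5 (n_1 = 5)
R_2 = 47 (n_2 = 5)
R_3 = 39.5 (n_3 = 4)
Step 3: H = 12/(N(N+1)) * sum(R_i^2/n_i) - 3(N+1)
     = 12/(14*15) * (18.5^2/5 + 47^2/5 + 39.5^2/4) - 3*15
     = 0.057143 * 900.312 - 45
     = 6.446429.
Step 4: Ties present; correction factor C = 1 - 12/(14^3 - 14) = 0.995604. Corrected H = 6.446429 / 0.995604 = 6.474890.
Step 5: Under H0, H ~ chi^2(2); p-value = 0.039264.
Step 6: alpha = 0.1. reject H0.

H = 6.4749, df = 2, p = 0.039264, reject H0.


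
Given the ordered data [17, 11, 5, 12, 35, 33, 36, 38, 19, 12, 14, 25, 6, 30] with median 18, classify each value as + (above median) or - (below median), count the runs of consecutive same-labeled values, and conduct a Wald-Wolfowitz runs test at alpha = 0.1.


Step 1: Compute median = 18; label A = above, B = below.
Labels in order: BBBBAAAAABBABA  (n_A = 7, n_B = 7)
Step 2: Count runs R = 6.
Step 3: Under H0 (random ordering), E[R] = 2*n_A*n_B/(n_A+n_B) + 1 = 2*7*7/14 + 1 = 8.0000.
        Var[R] = 2*n_A*n_B*(2*n_A*n_B - n_A - n_B) / ((n_A+n_B)^2 * (n_A+n_B-1)) = 8232/2548 = 3.2308.
        SD[R] = 1.7974.
Step 4: Continuity-corrected z = (R + 0.5 - E[R]) / SD[R] = (6 + 0.5 - 8.0000) / 1.7974 = -0.8345.
Step 5: Two-sided p-value via normal approximation = 2*(1 - Phi(|z|)) = 0.403986.
Step 6: alpha = 0.1. fail to reject H0.

R = 6, z = -0.8345, p = 0.403986, fail to reject H0.


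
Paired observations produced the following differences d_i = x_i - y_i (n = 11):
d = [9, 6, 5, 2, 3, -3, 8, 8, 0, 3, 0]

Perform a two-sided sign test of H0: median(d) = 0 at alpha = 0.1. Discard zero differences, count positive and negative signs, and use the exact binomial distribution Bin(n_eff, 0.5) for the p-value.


Step 1: Discard zero differences. Original n = 11; n_eff = number of nonzero differences = 9.
Nonzero differences (with sign): +9, +6, +5, +2, +3, -3, +8, +8, +3
Step 2: Count signs: positive = 8, negative = 1.
Step 3: Under H0: P(positive) = 0.5, so the number of positives S ~ Bin(9, 0.5).
Step 4: Two-sided exact p-value = sum of Bin(9,0.5) probabilities at or below the observed probability = 0.039062.
Step 5: alpha = 0.1. reject H0.

n_eff = 9, pos = 8, neg = 1, p = 0.039062, reject H0.


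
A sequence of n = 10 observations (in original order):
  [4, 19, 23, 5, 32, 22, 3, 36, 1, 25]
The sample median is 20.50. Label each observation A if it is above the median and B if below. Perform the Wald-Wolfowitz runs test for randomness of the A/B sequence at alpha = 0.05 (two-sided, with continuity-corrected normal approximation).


Step 1: Compute median = 20.50; label A = above, B = below.
Labels in order: BBABAABABA  (n_A = 5, n_B = 5)
Step 2: Count runs R = 8.
Step 3: Under H0 (random ordering), E[R] = 2*n_A*n_B/(n_A+n_B) + 1 = 2*5*5/10 + 1 = 6.0000.
        Var[R] = 2*n_A*n_B*(2*n_A*n_B - n_A - n_B) / ((n_A+n_B)^2 * (n_A+n_B-1)) = 2000/900 = 2.2222.
        SD[R] = 1.4907.
Step 4: Continuity-corrected z = (R - 0.5 - E[R]) / SD[R] = (8 - 0.5 - 6.0000) / 1.4907 = 1.0062.
Step 5: Two-sided p-value via normal approximation = 2*(1 - Phi(|z|)) = 0.314305.
Step 6: alpha = 0.05. fail to reject H0.

R = 8, z = 1.0062, p = 0.314305, fail to reject H0.


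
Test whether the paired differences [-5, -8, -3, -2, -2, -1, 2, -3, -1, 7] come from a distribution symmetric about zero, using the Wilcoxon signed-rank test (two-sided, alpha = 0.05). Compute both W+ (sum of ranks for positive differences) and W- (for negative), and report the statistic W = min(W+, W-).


Step 1: Drop any zero differences (none here) and take |d_i|.
|d| = [5, 8, 3, 2, 2, 1, 2, 3, 1, 7]
Step 2: Midrank |d_i| (ties get averaged ranks).
ranks: |5|->8, |8|->10, |3|->6.5, |2|->4, |2|->4, |1|->1.5, |2|->4, |3|->6.5, |1|->1.5, |7|->9
Step 3: Attach original signs; sum ranks with positive sign and with negative sign.
W+ = 4 + 9 = 13
W- = 8 + 10 + 6.5 + 4 + 4 + 1.5 + 6.5 + 1.5 = 42
(Check: W+ + W- = 55 should equal n(n+1)/2 = 55.)
Step 4: Test statistic W = min(W+, W-) = 13.
Step 5: Ties in |d|, so use the tie-corrected normal approximation.
        E[W] = n(n+1)/4 = 10*11/4 = 27.5.
        Tie groups: |d|=1 (t=2), |d|=2 (t=3), |d|=3 (t=2); sum(t^3 - t) = 36.
        Var[W] = n(n+1)(2n+1)/24 - sum(t^3-t)/48 = 2310/24 - 36/48 = 95.5.
        z = (W - E[W]) / sqrt(Var[W]) = (13 - 27.5) / 9.7724 = -1.4838.
        Two-sided p = 2*Phi(z) = 0.137870.
Step 6: alpha = 0.05. fail to reject H0.

W+ = 13, W- = 42, W = min = 13, p = 0.137870, fail to reject H0.


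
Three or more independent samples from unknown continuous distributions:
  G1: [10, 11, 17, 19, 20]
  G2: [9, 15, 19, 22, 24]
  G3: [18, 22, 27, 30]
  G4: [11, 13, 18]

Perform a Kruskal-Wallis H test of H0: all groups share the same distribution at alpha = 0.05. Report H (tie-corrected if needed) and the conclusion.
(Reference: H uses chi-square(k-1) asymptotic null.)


Step 1: Combine all N = 17 observations and assign midranks.
sorted (value, group, rank): (9,G2,1), (10,G1,2), (11,G1,3.5), (11,G4,3.5), (13,G4,5), (15,G2,6), (17,G1,7), (18,G3,8.5), (18,G4,8.5), (19,G1,10.5), (19,G2,10.5), (20,G1,12), (22,G2,13.5), (22,G3,13.5), (24,G2,15), (27,G3,16), (30,G3,17)
Step 2: Sum ranks within each group.
R_1 = 35 (n_1 = 5)
R_2 = 46 (n_2 = 5)
R_3 = 55 (n_3 = 4)
R_4 = 17 (n_4 = 3)
Step 3: H = 12/(N(N+1)) * sum(R_i^2/n_i) - 3(N+1)
     = 12/(17*18) * (35^2/5 + 46^2/5 + 55^2/4 + 17^2/3) - 3*18
     = 0.039216 * 1520.78 - 54
     = 5.638562.
Step 4: Ties present; correction factor C = 1 - 24/(17^3 - 17) = 0.995098. Corrected H = 5.638562 / 0.995098 = 5.666338.
Step 5: Under H0, H ~ chi^2(3); p-value = 0.129021.
Step 6: alpha = 0.05. fail to reject H0.

H = 5.6663, df = 3, p = 0.129021, fail to reject H0.


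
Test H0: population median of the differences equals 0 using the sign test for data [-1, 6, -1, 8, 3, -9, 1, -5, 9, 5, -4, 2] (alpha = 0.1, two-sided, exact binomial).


Step 1: Discard zero differences. Original n = 12; n_eff = number of nonzero differences = 12.
Nonzero differences (with sign): -1, +6, -1, +8, +3, -9, +1, -5, +9, +5, -4, +2
Step 2: Count signs: positive = 7, negative = 5.
Step 3: Under H0: P(positive) = 0.5, so the number of positives S ~ Bin(12, 0.5).
Step 4: Two-sided exact p-value = sum of Bin(12,0.5) probabilities at or below the observed probability = 0.774414.
Step 5: alpha = 0.1. fail to reject H0.

n_eff = 12, pos = 7, neg = 5, p = 0.774414, fail to reject H0.


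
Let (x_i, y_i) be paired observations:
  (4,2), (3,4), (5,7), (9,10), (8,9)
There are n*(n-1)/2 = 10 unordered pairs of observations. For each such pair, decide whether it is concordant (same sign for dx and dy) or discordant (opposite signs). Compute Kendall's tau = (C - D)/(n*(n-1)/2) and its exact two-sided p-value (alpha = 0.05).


Step 1: Enumerate the 10 unordered pairs (i,j) with i<j and classify each by sign(x_j-x_i) * sign(y_j-y_i).
  (1,2):dx=-1,dy=+2->D; (1,3):dx=+1,dy=+5->C; (1,4):dx=+5,dy=+8->C; (1,5):dx=+4,dy=+7->C
  (2,3):dx=+2,dy=+3->C; (2,4):dx=+6,dy=+6->C; (2,5):dx=+5,dy=+5->C; (3,4):dx=+4,dy=+3->C
  (3,5):dx=+3,dy=+2->C; (4,5):dx=-1,dy=-1->C
Step 2: C = 9, D = 1, total pairs = 10.
Step 3: tau = (C - D)/(n(n-1)/2) = (9 - 1)/10 = 0.800000.
Step 4: Exact two-sided p-value (enumerate n! = 120 permutations of y under H0): p = 0.083333.
Step 5: alpha = 0.05. fail to reject H0.

tau_b = 0.8000 (C=9, D=1), p = 0.083333, fail to reject H0.


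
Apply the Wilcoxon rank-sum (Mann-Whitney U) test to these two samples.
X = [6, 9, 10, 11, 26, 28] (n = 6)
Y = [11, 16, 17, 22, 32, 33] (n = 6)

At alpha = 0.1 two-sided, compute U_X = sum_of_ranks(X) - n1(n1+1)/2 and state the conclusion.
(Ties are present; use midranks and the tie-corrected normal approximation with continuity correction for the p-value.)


Step 1: Combine and sort all 12 observations; assign midranks.
sorted (value, group): (6,X), (9,X), (10,X), (11,X), (11,Y), (16,Y), (17,Y), (22,Y), (26,X), (28,X), (32,Y), (33,Y)
ranks: 6->1, 9->2, 10->3, 11->4.5, 11->4.5, 16->6, 17->7, 22->8, 26->9, 28->10, 32->11, 33->12
Step 2: Rank sum for X: R1 = 1 + 2 + 3 + 4.5 + 9 + 10 = 29.5.
Step 3: U_X = R1 - n1(n1+1)/2 = 29.5 - 6*7/2 = 29.5 - 21 = 8.5.
       U_Y = n1*n2 - U_X = 36 - 8.5 = 27.5.
Step 4: Ties are present, so use the tie-corrected normal approximation (with continuity correction) for the p-value.
Step 5: p-value = 0.148829; compare to alpha = 0.1. fail to reject H0.

U_X = 8.5, p = 0.148829, fail to reject H0 at alpha = 0.1.


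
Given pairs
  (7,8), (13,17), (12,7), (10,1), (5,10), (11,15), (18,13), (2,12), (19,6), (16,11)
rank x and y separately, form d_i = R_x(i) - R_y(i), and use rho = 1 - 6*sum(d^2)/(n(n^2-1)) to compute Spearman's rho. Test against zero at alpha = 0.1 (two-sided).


Step 1: Rank x and y separately (midranks; no ties here).
rank(x): 7->3, 13->7, 12->6, 10->4, 5->2, 11->5, 18->9, 2->1, 19->10, 16->8
rank(y): 8->4, 17->10, 7->3, 1->1, 10->5, 15->9, 13->8, 12->7, 6->2, 11->6
Step 2: d_i = R_x(i) - R_y(i); compute d_i^2.
  (3-4)^2=1, (7-10)^2=9, (6-3)^2=9, (4-1)^2=9, (2-5)^2=9, (5-9)^2=16, (9-8)^2=1, (1-7)^2=36, (10-2)^2=64, (8-6)^2=4
sum(d^2) = 158.
Step 3: rho = 1 - 6*158 / (10*(10^2 - 1)) = 1 - 948/990 = 0.042424.
Step 4: Under H0, t = rho * sqrt((n-2)/(1-rho^2)) = 0.1201 ~ t(8).
Step 5: Two-sided p-value from the t-distribution with 8 df = 0.907364.
Step 6: alpha = 0.1. fail to reject H0.

rho = 0.0424, p = 0.907364, fail to reject H0 at alpha = 0.1.


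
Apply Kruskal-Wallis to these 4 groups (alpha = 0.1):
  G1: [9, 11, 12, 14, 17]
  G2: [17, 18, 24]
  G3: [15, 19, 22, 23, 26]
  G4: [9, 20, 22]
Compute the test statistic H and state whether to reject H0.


Step 1: Combine all N = 16 observations and assign midranks.
sorted (value, group, rank): (9,G1,1.5), (9,G4,1.5), (11,G1,3), (12,G1,4), (14,G1,5), (15,G3,6), (17,G1,7.5), (17,G2,7.5), (18,G2,9), (19,G3,10), (20,G4,11), (22,G3,12.5), (22,G4,12.5), (23,G3,14), (24,G2,15), (26,G3,16)
Step 2: Sum ranks within each group.
R_1 = 21 (n_1 = 5)
R_2 = 31.5 (n_2 = 3)
R_3 = 58.5 (n_3 = 5)
R_4 = 25 (n_4 = 3)
Step 3: H = 12/(N(N+1)) * sum(R_i^2/n_i) - 3(N+1)
     = 12/(16*17) * (21^2/5 + 31.5^2/3 + 58.5^2/5 + 25^2/3) - 3*17
     = 0.044118 * 1311.73 - 51
     = 6.870588.
Step 4: Ties present; correction factor C = 1 - 18/(16^3 - 16) = 0.995588. Corrected H = 6.870588 / 0.995588 = 6.901034.
Step 5: Under H0, H ~ chi^2(3); p-value = 0.075120.
Step 6: alpha = 0.1. reject H0.

H = 6.9010, df = 3, p = 0.075120, reject H0.


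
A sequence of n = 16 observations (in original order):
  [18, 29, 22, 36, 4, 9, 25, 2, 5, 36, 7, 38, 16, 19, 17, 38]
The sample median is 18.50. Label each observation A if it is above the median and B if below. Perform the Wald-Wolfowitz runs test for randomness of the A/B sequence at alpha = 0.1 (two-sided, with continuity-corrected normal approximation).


Step 1: Compute median = 18.50; label A = above, B = below.
Labels in order: BAAABBABBABABABA  (n_A = 8, n_B = 8)
Step 2: Count runs R = 12.
Step 3: Under H0 (random ordering), E[R] = 2*n_A*n_B/(n_A+n_B) + 1 = 2*8*8/16 + 1 = 9.0000.
        Var[R] = 2*n_A*n_B*(2*n_A*n_B - n_A - n_B) / ((n_A+n_B)^2 * (n_A+n_B-1)) = 14336/3840 = 3.7333.
        SD[R] = 1.9322.
Step 4: Continuity-corrected z = (R - 0.5 - E[R]) / SD[R] = (12 - 0.5 - 9.0000) / 1.9322 = 1.2939.
Step 5: Two-sided p-value via normal approximation = 2*(1 - Phi(|z|)) = 0.195709.
Step 6: alpha = 0.1. fail to reject H0.

R = 12, z = 1.2939, p = 0.195709, fail to reject H0.


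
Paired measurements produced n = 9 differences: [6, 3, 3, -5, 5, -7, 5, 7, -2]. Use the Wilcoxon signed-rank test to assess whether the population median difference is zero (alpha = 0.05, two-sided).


Step 1: Drop any zero differences (none here) and take |d_i|.
|d| = [6, 3, 3, 5, 5, 7, 5, 7, 2]
Step 2: Midrank |d_i| (ties get averaged ranks).
ranks: |6|->7, |3|->2.5, |3|->2.5, |5|->5, |5|->5, |7|->8.5, |5|->5, |7|->8.5, |2|->1
Step 3: Attach original signs; sum ranks with positive sign and with negative sign.
W+ = 7 + 2.5 + 2.5 + 5 + 5 + 8.5 = 30.5
W- = 5 + 8.5 + 1 = 14.5
(Check: W+ + W- = 45 should equal n(n+1)/2 = 45.)
Step 4: Test statistic W = min(W+, W-) = 14.5.
Step 5: Ties in |d|, so use the tie-corrected normal approximation.
        E[W] = n(n+1)/4 = 9*10/4 = 22.5.
        Tie groups: |d|=3 (t=2), |d|=5 (t=3), |d|=7 (t=2); sum(t^3 - t) = 36.
        Var[W] = n(n+1)(2n+1)/24 - sum(t^3-t)/48 = 1710/24 - 36/48 = 70.5.
        z = (W - E[W]) / sqrt(Var[W]) = (14.5 - 22.5) / 8.3964 = -0.9528.
        Two-sided p = 2*Phi(z) = 0.340698.
Step 6: alpha = 0.05. fail to reject H0.

W+ = 30.5, W- = 14.5, W = min = 14.5, p = 0.340698, fail to reject H0.


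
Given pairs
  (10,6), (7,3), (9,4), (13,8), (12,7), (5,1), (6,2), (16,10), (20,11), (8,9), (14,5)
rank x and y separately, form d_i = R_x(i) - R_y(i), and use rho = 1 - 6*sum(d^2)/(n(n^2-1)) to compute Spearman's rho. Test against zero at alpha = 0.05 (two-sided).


Step 1: Rank x and y separately (midranks; no ties here).
rank(x): 10->6, 7->3, 9->5, 13->8, 12->7, 5->1, 6->2, 16->10, 20->11, 8->4, 14->9
rank(y): 6->6, 3->3, 4->4, 8->8, 7->7, 1->1, 2->2, 10->10, 11->11, 9->9, 5->5
Step 2: d_i = R_x(i) - R_y(i); compute d_i^2.
  (6-6)^2=0, (3-3)^2=0, (5-4)^2=1, (8-8)^2=0, (7-7)^2=0, (1-1)^2=0, (2-2)^2=0, (10-10)^2=0, (11-11)^2=0, (4-9)^2=25, (9-5)^2=16
sum(d^2) = 42.
Step 3: rho = 1 - 6*42 / (11*(11^2 - 1)) = 1 - 252/1320 = 0.809091.
Step 4: Under H0, t = rho * sqrt((n-2)/(1-rho^2)) = 4.1302 ~ t(9).
Step 5: Two-sided p-value from the t-distribution with 9 df = 0.002559.
Step 6: alpha = 0.05. reject H0.

rho = 0.8091, p = 0.002559, reject H0 at alpha = 0.05.


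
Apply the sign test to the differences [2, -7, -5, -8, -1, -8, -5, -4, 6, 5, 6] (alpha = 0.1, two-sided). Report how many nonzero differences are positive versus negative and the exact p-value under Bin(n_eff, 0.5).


Step 1: Discard zero differences. Original n = 11; n_eff = number of nonzero differences = 11.
Nonzero differences (with sign): +2, -7, -5, -8, -1, -8, -5, -4, +6, +5, +6
Step 2: Count signs: positive = 4, negative = 7.
Step 3: Under H0: P(positive) = 0.5, so the number of positives S ~ Bin(11, 0.5).
Step 4: Two-sided exact p-value = sum of Bin(11,0.5) probabilities at or below the observed probability = 0.548828.
Step 5: alpha = 0.1. fail to reject H0.

n_eff = 11, pos = 4, neg = 7, p = 0.548828, fail to reject H0.


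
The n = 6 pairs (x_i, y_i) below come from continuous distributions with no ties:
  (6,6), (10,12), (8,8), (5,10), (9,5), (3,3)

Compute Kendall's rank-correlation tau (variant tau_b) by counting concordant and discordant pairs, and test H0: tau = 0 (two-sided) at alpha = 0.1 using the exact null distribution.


Step 1: Enumerate the 15 unordered pairs (i,j) with i<j and classify each by sign(x_j-x_i) * sign(y_j-y_i).
  (1,2):dx=+4,dy=+6->C; (1,3):dx=+2,dy=+2->C; (1,4):dx=-1,dy=+4->D; (1,5):dx=+3,dy=-1->D
  (1,6):dx=-3,dy=-3->C; (2,3):dx=-2,dy=-4->C; (2,4):dx=-5,dy=-2->C; (2,5):dx=-1,dy=-7->C
  (2,6):dx=-7,dy=-9->C; (3,4):dx=-3,dy=+2->D; (3,5):dx=+1,dy=-3->D; (3,6):dx=-5,dy=-5->C
  (4,5):dx=+4,dy=-5->D; (4,6):dx=-2,dy=-7->C; (5,6):dx=-6,dy=-2->C
Step 2: C = 10, D = 5, total pairs = 15.
Step 3: tau = (C - D)/(n(n-1)/2) = (10 - 5)/15 = 0.333333.
Step 4: Exact two-sided p-value (enumerate n! = 720 permutations of y under H0): p = 0.469444.
Step 5: alpha = 0.1. fail to reject H0.

tau_b = 0.3333 (C=10, D=5), p = 0.469444, fail to reject H0.


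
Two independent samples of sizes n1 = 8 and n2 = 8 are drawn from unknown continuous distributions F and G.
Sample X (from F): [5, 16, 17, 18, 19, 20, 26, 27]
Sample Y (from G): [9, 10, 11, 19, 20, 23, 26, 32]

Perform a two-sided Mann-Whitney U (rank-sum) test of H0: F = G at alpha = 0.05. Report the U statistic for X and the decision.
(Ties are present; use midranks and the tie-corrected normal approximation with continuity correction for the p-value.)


Step 1: Combine and sort all 16 observations; assign midranks.
sorted (value, group): (5,X), (9,Y), (10,Y), (11,Y), (16,X), (17,X), (18,X), (19,X), (19,Y), (20,X), (20,Y), (23,Y), (26,X), (26,Y), (27,X), (32,Y)
ranks: 5->1, 9->2, 10->3, 11->4, 16->5, 17->6, 18->7, 19->8.5, 19->8.5, 20->10.5, 20->10.5, 23->12, 26->13.5, 26->13.5, 27->15, 32->16
Step 2: Rank sum for X: R1 = 1 + 5 + 6 + 7 + 8.5 + 10.5 + 13.5 + 15 = 66.5.
Step 3: U_X = R1 - n1(n1+1)/2 = 66.5 - 8*9/2 = 66.5 - 36 = 30.5.
       U_Y = n1*n2 - U_X = 64 - 30.5 = 33.5.
Step 4: Ties are present, so use the tie-corrected normal approximation (with continuity correction) for the p-value.
Step 5: p-value = 0.916175; compare to alpha = 0.05. fail to reject H0.

U_X = 30.5, p = 0.916175, fail to reject H0 at alpha = 0.05.


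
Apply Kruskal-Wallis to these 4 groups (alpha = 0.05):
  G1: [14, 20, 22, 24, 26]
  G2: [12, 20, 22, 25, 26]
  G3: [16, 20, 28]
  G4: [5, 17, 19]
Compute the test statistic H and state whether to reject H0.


Step 1: Combine all N = 16 observations and assign midranks.
sorted (value, group, rank): (5,G4,1), (12,G2,2), (14,G1,3), (16,G3,4), (17,G4,5), (19,G4,6), (20,G1,8), (20,G2,8), (20,G3,8), (22,G1,10.5), (22,G2,10.5), (24,G1,12), (25,G2,13), (26,G1,14.5), (26,G2,14.5), (28,G3,16)
Step 2: Sum ranks within each group.
R_1 = 48 (n_1 = 5)
R_2 = 48 (n_2 = 5)
R_3 = 28 (n_3 = 3)
R_4 = 12 (n_4 = 3)
Step 3: H = 12/(N(N+1)) * sum(R_i^2/n_i) - 3(N+1)
     = 12/(16*17) * (48^2/5 + 48^2/5 + 28^2/3 + 12^2/3) - 3*17
     = 0.044118 * 1230.93 - 51
     = 3.305882.
Step 4: Ties present; correction factor C = 1 - 36/(16^3 - 16) = 0.991176. Corrected H = 3.305882 / 0.991176 = 3.335312.
Step 5: Under H0, H ~ chi^2(3); p-value = 0.342758.
Step 6: alpha = 0.05. fail to reject H0.

H = 3.3353, df = 3, p = 0.342758, fail to reject H0.


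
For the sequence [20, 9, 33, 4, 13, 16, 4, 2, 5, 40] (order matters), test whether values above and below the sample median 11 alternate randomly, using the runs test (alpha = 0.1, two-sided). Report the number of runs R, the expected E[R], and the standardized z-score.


Step 1: Compute median = 11; label A = above, B = below.
Labels in order: ABABAABBBA  (n_A = 5, n_B = 5)
Step 2: Count runs R = 7.
Step 3: Under H0 (random ordering), E[R] = 2*n_A*n_B/(n_A+n_B) + 1 = 2*5*5/10 + 1 = 6.0000.
        Var[R] = 2*n_A*n_B*(2*n_A*n_B - n_A - n_B) / ((n_A+n_B)^2 * (n_A+n_B-1)) = 2000/900 = 2.2222.
        SD[R] = 1.4907.
Step 4: Continuity-corrected z = (R - 0.5 - E[R]) / SD[R] = (7 - 0.5 - 6.0000) / 1.4907 = 0.3354.
Step 5: Two-sided p-value via normal approximation = 2*(1 - Phi(|z|)) = 0.737316.
Step 6: alpha = 0.1. fail to reject H0.

R = 7, z = 0.3354, p = 0.737316, fail to reject H0.


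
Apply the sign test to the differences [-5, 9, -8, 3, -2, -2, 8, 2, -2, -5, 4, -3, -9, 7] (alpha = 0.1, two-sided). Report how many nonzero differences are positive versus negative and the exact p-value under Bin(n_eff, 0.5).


Step 1: Discard zero differences. Original n = 14; n_eff = number of nonzero differences = 14.
Nonzero differences (with sign): -5, +9, -8, +3, -2, -2, +8, +2, -2, -5, +4, -3, -9, +7
Step 2: Count signs: positive = 6, negative = 8.
Step 3: Under H0: P(positive) = 0.5, so the number of positives S ~ Bin(14, 0.5).
Step 4: Two-sided exact p-value = sum of Bin(14,0.5) probabilities at or below the observed probability = 0.790527.
Step 5: alpha = 0.1. fail to reject H0.

n_eff = 14, pos = 6, neg = 8, p = 0.790527, fail to reject H0.


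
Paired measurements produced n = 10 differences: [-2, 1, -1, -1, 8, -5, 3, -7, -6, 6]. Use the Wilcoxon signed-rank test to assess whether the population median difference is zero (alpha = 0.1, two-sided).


Step 1: Drop any zero differences (none here) and take |d_i|.
|d| = [2, 1, 1, 1, 8, 5, 3, 7, 6, 6]
Step 2: Midrank |d_i| (ties get averaged ranks).
ranks: |2|->4, |1|->2, |1|->2, |1|->2, |8|->10, |5|->6, |3|->5, |7|->9, |6|->7.5, |6|->7.5
Step 3: Attach original signs; sum ranks with positive sign and with negative sign.
W+ = 2 + 10 + 5 + 7.5 = 24.5
W- = 4 + 2 + 2 + 6 + 9 + 7.5 = 30.5
(Check: W+ + W- = 55 should equal n(n+1)/2 = 55.)
Step 4: Test statistic W = min(W+, W-) = 24.5.
Step 5: Ties in |d|, so use the tie-corrected normal approximation.
        E[W] = n(n+1)/4 = 10*11/4 = 27.5.
        Tie groups: |d|=1 (t=3), |d|=6 (t=2); sum(t^3 - t) = 30.
        Var[W] = n(n+1)(2n+1)/24 - sum(t^3-t)/48 = 2310/24 - 30/48 = 95.625.
        z = (W - E[W]) / sqrt(Var[W]) = (24.5 - 27.5) / 9.7788 = -0.3068.
        Two-sided p = 2*Phi(z) = 0.759006.
Step 6: alpha = 0.1. fail to reject H0.

W+ = 24.5, W- = 30.5, W = min = 24.5, p = 0.759006, fail to reject H0.


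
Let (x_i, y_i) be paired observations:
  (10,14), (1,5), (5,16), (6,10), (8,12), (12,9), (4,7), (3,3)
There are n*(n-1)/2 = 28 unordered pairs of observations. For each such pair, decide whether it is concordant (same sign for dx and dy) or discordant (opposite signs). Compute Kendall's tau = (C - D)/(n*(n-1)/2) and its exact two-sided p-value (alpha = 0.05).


Step 1: Enumerate the 28 unordered pairs (i,j) with i<j and classify each by sign(x_j-x_i) * sign(y_j-y_i).
  (1,2):dx=-9,dy=-9->C; (1,3):dx=-5,dy=+2->D; (1,4):dx=-4,dy=-4->C; (1,5):dx=-2,dy=-2->C
  (1,6):dx=+2,dy=-5->D; (1,7):dx=-6,dy=-7->C; (1,8):dx=-7,dy=-11->C; (2,3):dx=+4,dy=+11->C
  (2,4):dx=+5,dy=+5->C; (2,5):dx=+7,dy=+7->C; (2,6):dx=+11,dy=+4->C; (2,7):dx=+3,dy=+2->C
  (2,8):dx=+2,dy=-2->D; (3,4):dx=+1,dy=-6->D; (3,5):dx=+3,dy=-4->D; (3,6):dx=+7,dy=-7->D
  (3,7):dx=-1,dy=-9->C; (3,8):dx=-2,dy=-13->C; (4,5):dx=+2,dy=+2->C; (4,6):dx=+6,dy=-1->D
  (4,7):dx=-2,dy=-3->C; (4,8):dx=-3,dy=-7->C; (5,6):dx=+4,dy=-3->D; (5,7):dx=-4,dy=-5->C
  (5,8):dx=-5,dy=-9->C; (6,7):dx=-8,dy=-2->C; (6,8):dx=-9,dy=-6->C; (7,8):dx=-1,dy=-4->C
Step 2: C = 20, D = 8, total pairs = 28.
Step 3: tau = (C - D)/(n(n-1)/2) = (20 - 8)/28 = 0.428571.
Step 4: Exact two-sided p-value (enumerate n! = 40320 permutations of y under H0): p = 0.178869.
Step 5: alpha = 0.05. fail to reject H0.

tau_b = 0.4286 (C=20, D=8), p = 0.178869, fail to reject H0.


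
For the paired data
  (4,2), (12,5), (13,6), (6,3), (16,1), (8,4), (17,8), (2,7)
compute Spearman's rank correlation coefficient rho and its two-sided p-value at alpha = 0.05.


Step 1: Rank x and y separately (midranks; no ties here).
rank(x): 4->2, 12->5, 13->6, 6->3, 16->7, 8->4, 17->8, 2->1
rank(y): 2->2, 5->5, 6->6, 3->3, 1->1, 4->4, 8->8, 7->7
Step 2: d_i = R_x(i) - R_y(i); compute d_i^2.
  (2-2)^2=0, (5-5)^2=0, (6-6)^2=0, (3-3)^2=0, (7-1)^2=36, (4-4)^2=0, (8-8)^2=0, (1-7)^2=36
sum(d^2) = 72.
Step 3: rho = 1 - 6*72 / (8*(8^2 - 1)) = 1 - 432/504 = 0.142857.
Step 4: Under H0, t = rho * sqrt((n-2)/(1-rho^2)) = 0.3536 ~ t(6).
Step 5: Two-sided p-value from the t-distribution with 6 df = 0.735765.
Step 6: alpha = 0.05. fail to reject H0.

rho = 0.1429, p = 0.735765, fail to reject H0 at alpha = 0.05.


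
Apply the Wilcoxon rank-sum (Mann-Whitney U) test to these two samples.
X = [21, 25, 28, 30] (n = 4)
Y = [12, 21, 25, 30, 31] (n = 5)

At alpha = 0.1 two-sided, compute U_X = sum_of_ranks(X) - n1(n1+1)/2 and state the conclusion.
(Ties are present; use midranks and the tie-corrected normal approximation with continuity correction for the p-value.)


Step 1: Combine and sort all 9 observations; assign midranks.
sorted (value, group): (12,Y), (21,X), (21,Y), (25,X), (25,Y), (28,X), (30,X), (30,Y), (31,Y)
ranks: 12->1, 21->2.5, 21->2.5, 25->4.5, 25->4.5, 28->6, 30->7.5, 30->7.5, 31->9
Step 2: Rank sum for X: R1 = 2.5 + 4.5 + 6 + 7.5 = 20.5.
Step 3: U_X = R1 - n1(n1+1)/2 = 20.5 - 4*5/2 = 20.5 - 10 = 10.5.
       U_Y = n1*n2 - U_X = 20 - 10.5 = 9.5.
Step 4: Ties are present, so use the tie-corrected normal approximation (with continuity correction) for the p-value.
Step 5: p-value = 1.000000; compare to alpha = 0.1. fail to reject H0.

U_X = 10.5, p = 1.000000, fail to reject H0 at alpha = 0.1.


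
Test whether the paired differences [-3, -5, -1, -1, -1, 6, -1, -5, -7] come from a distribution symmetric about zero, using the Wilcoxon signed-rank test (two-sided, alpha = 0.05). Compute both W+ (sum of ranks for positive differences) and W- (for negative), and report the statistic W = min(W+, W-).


Step 1: Drop any zero differences (none here) and take |d_i|.
|d| = [3, 5, 1, 1, 1, 6, 1, 5, 7]
Step 2: Midrank |d_i| (ties get averaged ranks).
ranks: |3|->5, |5|->6.5, |1|->2.5, |1|->2.5, |1|->2.5, |6|->8, |1|->2.5, |5|->6.5, |7|->9
Step 3: Attach original signs; sum ranks with positive sign and with negative sign.
W+ = 8 = 8
W- = 5 + 6.5 + 2.5 + 2.5 + 2.5 + 2.5 + 6.5 + 9 = 37
(Check: W+ + W- = 45 should equal n(n+1)/2 = 45.)
Step 4: Test statistic W = min(W+, W-) = 8.
Step 5: Ties in |d|, so use the tie-corrected normal approximation.
        E[W] = n(n+1)/4 = 9*10/4 = 22.5.
        Tie groups: |d|=1 (t=4), |d|=5 (t=2); sum(t^3 - t) = 66.
        Var[W] = n(n+1)(2n+1)/24 - sum(t^3-t)/48 = 1710/24 - 66/48 = 69.875.
        z = (W - E[W]) / sqrt(Var[W]) = (8 - 22.5) / 8.3591 = -1.7346.
        Two-sided p = 2*Phi(z) = 0.082806.
Step 6: alpha = 0.05. fail to reject H0.

W+ = 8, W- = 37, W = min = 8, p = 0.082806, fail to reject H0.


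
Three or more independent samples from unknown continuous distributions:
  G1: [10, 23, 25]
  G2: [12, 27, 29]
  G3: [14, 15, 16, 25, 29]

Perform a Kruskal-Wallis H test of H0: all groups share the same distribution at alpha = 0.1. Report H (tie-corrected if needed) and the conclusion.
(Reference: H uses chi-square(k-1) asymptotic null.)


Step 1: Combine all N = 11 observations and assign midranks.
sorted (value, group, rank): (10,G1,1), (12,G2,2), (14,G3,3), (15,G3,4), (16,G3,5), (23,G1,6), (25,G1,7.5), (25,G3,7.5), (27,G2,9), (29,G2,10.5), (29,G3,10.5)
Step 2: Sum ranks within each group.
R_1 = 14.5 (n_1 = 3)
R_2 = 21.5 (n_2 = 3)
R_3 = 30 (n_3 = 5)
Step 3: H = 12/(N(N+1)) * sum(R_i^2/n_i) - 3(N+1)
     = 12/(11*12) * (14.5^2/3 + 21.5^2/3 + 30^2/5) - 3*12
     = 0.090909 * 404.167 - 36
     = 0.742424.
Step 4: Ties present; correction factor C = 1 - 12/(11^3 - 11) = 0.990909. Corrected H = 0.742424 / 0.990909 = 0.749235.
Step 5: Under H0, H ~ chi^2(2); p-value = 0.687552.
Step 6: alpha = 0.1. fail to reject H0.

H = 0.7492, df = 2, p = 0.687552, fail to reject H0.


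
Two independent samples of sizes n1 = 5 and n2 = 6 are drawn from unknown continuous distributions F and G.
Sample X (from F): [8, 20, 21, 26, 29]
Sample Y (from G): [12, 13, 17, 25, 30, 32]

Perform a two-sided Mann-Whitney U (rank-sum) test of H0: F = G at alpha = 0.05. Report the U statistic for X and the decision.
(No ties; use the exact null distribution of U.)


Step 1: Combine and sort all 11 observations; assign midranks.
sorted (value, group): (8,X), (12,Y), (13,Y), (17,Y), (20,X), (21,X), (25,Y), (26,X), (29,X), (30,Y), (32,Y)
ranks: 8->1, 12->2, 13->3, 17->4, 20->5, 21->6, 25->7, 26->8, 29->9, 30->10, 32->11
Step 2: Rank sum for X: R1 = 1 + 5 + 6 + 8 + 9 = 29.
Step 3: U_X = R1 - n1(n1+1)/2 = 29 - 5*6/2 = 29 - 15 = 14.
       U_Y = n1*n2 - U_X = 30 - 14 = 16.
Step 4: No ties, so the exact null distribution of U (based on enumerating the C(11,5) = 462 equally likely rank assignments) gives the two-sided p-value.
Step 5: p-value = 0.930736; compare to alpha = 0.05. fail to reject H0.

U_X = 14, p = 0.930736, fail to reject H0 at alpha = 0.05.


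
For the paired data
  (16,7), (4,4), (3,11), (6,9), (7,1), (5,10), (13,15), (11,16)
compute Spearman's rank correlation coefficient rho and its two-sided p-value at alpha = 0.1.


Step 1: Rank x and y separately (midranks; no ties here).
rank(x): 16->8, 4->2, 3->1, 6->4, 7->5, 5->3, 13->7, 11->6
rank(y): 7->3, 4->2, 11->6, 9->4, 1->1, 10->5, 15->7, 16->8
Step 2: d_i = R_x(i) - R_y(i); compute d_i^2.
  (8-3)^2=25, (2-2)^2=0, (1-6)^2=25, (4-4)^2=0, (5-1)^2=16, (3-5)^2=4, (7-7)^2=0, (6-8)^2=4
sum(d^2) = 74.
Step 3: rho = 1 - 6*74 / (8*(8^2 - 1)) = 1 - 444/504 = 0.119048.
Step 4: Under H0, t = rho * sqrt((n-2)/(1-rho^2)) = 0.2937 ~ t(6).
Step 5: Two-sided p-value from the t-distribution with 6 df = 0.778886.
Step 6: alpha = 0.1. fail to reject H0.

rho = 0.1190, p = 0.778886, fail to reject H0 at alpha = 0.1.


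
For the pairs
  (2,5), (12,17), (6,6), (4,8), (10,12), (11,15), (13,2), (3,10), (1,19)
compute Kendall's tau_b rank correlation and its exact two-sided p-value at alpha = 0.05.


Step 1: Enumerate the 36 unordered pairs (i,j) with i<j and classify each by sign(x_j-x_i) * sign(y_j-y_i).
  (1,2):dx=+10,dy=+12->C; (1,3):dx=+4,dy=+1->C; (1,4):dx=+2,dy=+3->C; (1,5):dx=+8,dy=+7->C
  (1,6):dx=+9,dy=+10->C; (1,7):dx=+11,dy=-3->D; (1,8):dx=+1,dy=+5->C; (1,9):dx=-1,dy=+14->D
  (2,3):dx=-6,dy=-11->C; (2,4):dx=-8,dy=-9->C; (2,5):dx=-2,dy=-5->C; (2,6):dx=-1,dy=-2->C
  (2,7):dx=+1,dy=-15->D; (2,8):dx=-9,dy=-7->C; (2,9):dx=-11,dy=+2->D; (3,4):dx=-2,dy=+2->D
  (3,5):dx=+4,dy=+6->C; (3,6):dx=+5,dy=+9->C; (3,7):dx=+7,dy=-4->D; (3,8):dx=-3,dy=+4->D
  (3,9):dx=-5,dy=+13->D; (4,5):dx=+6,dy=+4->C; (4,6):dx=+7,dy=+7->C; (4,7):dx=+9,dy=-6->D
  (4,8):dx=-1,dy=+2->D; (4,9):dx=-3,dy=+11->D; (5,6):dx=+1,dy=+3->C; (5,7):dx=+3,dy=-10->D
  (5,8):dx=-7,dy=-2->C; (5,9):dx=-9,dy=+7->D; (6,7):dx=+2,dy=-13->D; (6,8):dx=-8,dy=-5->C
  (6,9):dx=-10,dy=+4->D; (7,8):dx=-10,dy=+8->D; (7,9):dx=-12,dy=+17->D; (8,9):dx=-2,dy=+9->D
Step 2: C = 18, D = 18, total pairs = 36.
Step 3: tau = (C - D)/(n(n-1)/2) = (18 - 18)/36 = 0.000000.
Step 4: Exact two-sided p-value (enumerate n! = 362880 permutations of y under H0): p = 1.000000.
Step 5: alpha = 0.05. fail to reject H0.

tau_b = 0.0000 (C=18, D=18), p = 1.000000, fail to reject H0.


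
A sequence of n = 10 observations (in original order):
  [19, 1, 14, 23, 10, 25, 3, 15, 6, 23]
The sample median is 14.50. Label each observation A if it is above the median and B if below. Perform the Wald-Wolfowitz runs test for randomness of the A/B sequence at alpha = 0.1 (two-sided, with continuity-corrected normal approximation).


Step 1: Compute median = 14.50; label A = above, B = below.
Labels in order: ABBABABABA  (n_A = 5, n_B = 5)
Step 2: Count runs R = 9.
Step 3: Under H0 (random ordering), E[R] = 2*n_A*n_B/(n_A+n_B) + 1 = 2*5*5/10 + 1 = 6.0000.
        Var[R] = 2*n_A*n_B*(2*n_A*n_B - n_A - n_B) / ((n_A+n_B)^2 * (n_A+n_B-1)) = 2000/900 = 2.2222.
        SD[R] = 1.4907.
Step 4: Continuity-corrected z = (R - 0.5 - E[R]) / SD[R] = (9 - 0.5 - 6.0000) / 1.4907 = 1.6771.
Step 5: Two-sided p-value via normal approximation = 2*(1 - Phi(|z|)) = 0.093533.
Step 6: alpha = 0.1. reject H0.

R = 9, z = 1.6771, p = 0.093533, reject H0.


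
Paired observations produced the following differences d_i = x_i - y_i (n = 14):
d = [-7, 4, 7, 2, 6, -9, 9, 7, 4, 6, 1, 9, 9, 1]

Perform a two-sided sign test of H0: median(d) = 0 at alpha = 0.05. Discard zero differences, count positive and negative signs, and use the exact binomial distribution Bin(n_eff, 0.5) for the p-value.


Step 1: Discard zero differences. Original n = 14; n_eff = number of nonzero differences = 14.
Nonzero differences (with sign): -7, +4, +7, +2, +6, -9, +9, +7, +4, +6, +1, +9, +9, +1
Step 2: Count signs: positive = 12, negative = 2.
Step 3: Under H0: P(positive) = 0.5, so the number of positives S ~ Bin(14, 0.5).
Step 4: Two-sided exact p-value = sum of Bin(14,0.5) probabilities at or below the observed probability = 0.012939.
Step 5: alpha = 0.05. reject H0.

n_eff = 14, pos = 12, neg = 2, p = 0.012939, reject H0.


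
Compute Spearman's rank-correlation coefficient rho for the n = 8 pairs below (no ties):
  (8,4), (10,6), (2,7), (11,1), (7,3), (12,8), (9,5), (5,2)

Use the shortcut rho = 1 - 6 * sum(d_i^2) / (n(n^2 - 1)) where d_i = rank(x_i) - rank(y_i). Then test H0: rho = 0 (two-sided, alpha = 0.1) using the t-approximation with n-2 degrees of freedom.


Step 1: Rank x and y separately (midranks; no ties here).
rank(x): 8->4, 10->6, 2->1, 11->7, 7->3, 12->8, 9->5, 5->2
rank(y): 4->4, 6->6, 7->7, 1->1, 3->3, 8->8, 5->5, 2->2
Step 2: d_i = R_x(i) - R_y(i); compute d_i^2.
  (4-4)^2=0, (6-6)^2=0, (1-7)^2=36, (7-1)^2=36, (3-3)^2=0, (8-8)^2=0, (5-5)^2=0, (2-2)^2=0
sum(d^2) = 72.
Step 3: rho = 1 - 6*72 / (8*(8^2 - 1)) = 1 - 432/504 = 0.142857.
Step 4: Under H0, t = rho * sqrt((n-2)/(1-rho^2)) = 0.3536 ~ t(6).
Step 5: Two-sided p-value from the t-distribution with 6 df = 0.735765.
Step 6: alpha = 0.1. fail to reject H0.

rho = 0.1429, p = 0.735765, fail to reject H0 at alpha = 0.1.


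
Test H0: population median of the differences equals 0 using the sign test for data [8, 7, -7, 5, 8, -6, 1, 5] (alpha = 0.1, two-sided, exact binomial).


Step 1: Discard zero differences. Original n = 8; n_eff = number of nonzero differences = 8.
Nonzero differences (with sign): +8, +7, -7, +5, +8, -6, +1, +5
Step 2: Count signs: positive = 6, negative = 2.
Step 3: Under H0: P(positive) = 0.5, so the number of positives S ~ Bin(8, 0.5).
Step 4: Two-sided exact p-value = sum of Bin(8,0.5) probabilities at or below the observed probability = 0.289062.
Step 5: alpha = 0.1. fail to reject H0.

n_eff = 8, pos = 6, neg = 2, p = 0.289062, fail to reject H0.


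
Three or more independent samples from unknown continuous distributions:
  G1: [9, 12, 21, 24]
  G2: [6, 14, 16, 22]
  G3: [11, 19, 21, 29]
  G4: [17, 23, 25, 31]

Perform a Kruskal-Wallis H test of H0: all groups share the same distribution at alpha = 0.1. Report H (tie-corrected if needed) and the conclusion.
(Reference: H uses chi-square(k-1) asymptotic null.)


Step 1: Combine all N = 16 observations and assign midranks.
sorted (value, group, rank): (6,G2,1), (9,G1,2), (11,G3,3), (12,G1,4), (14,G2,5), (16,G2,6), (17,G4,7), (19,G3,8), (21,G1,9.5), (21,G3,9.5), (22,G2,11), (23,G4,12), (24,G1,13), (25,G4,14), (29,G3,15), (31,G4,16)
Step 2: Sum ranks within each group.
R_1 = 28.5 (n_1 = 4)
R_2 = 23 (n_2 = 4)
R_3 = 35.5 (n_3 = 4)
R_4 = 49 (n_4 = 4)
Step 3: H = 12/(N(N+1)) * sum(R_i^2/n_i) - 3(N+1)
     = 12/(16*17) * (28.5^2/4 + 23^2/4 + 35.5^2/4 + 49^2/4) - 3*17
     = 0.044118 * 1250.62 - 51
     = 4.174632.
Step 4: Ties present; correction factor C = 1 - 6/(16^3 - 16) = 0.998529. Corrected H = 4.174632 / 0.998529 = 4.180781.
Step 5: Under H0, H ~ chi^2(3); p-value = 0.242593.
Step 6: alpha = 0.1. fail to reject H0.

H = 4.1808, df = 3, p = 0.242593, fail to reject H0.


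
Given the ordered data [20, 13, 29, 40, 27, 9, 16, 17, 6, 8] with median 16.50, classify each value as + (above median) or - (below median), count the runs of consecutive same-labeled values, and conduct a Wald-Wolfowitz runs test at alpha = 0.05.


Step 1: Compute median = 16.50; label A = above, B = below.
Labels in order: ABAAABBABB  (n_A = 5, n_B = 5)
Step 2: Count runs R = 6.
Step 3: Under H0 (random ordering), E[R] = 2*n_A*n_B/(n_A+n_B) + 1 = 2*5*5/10 + 1 = 6.0000.
        Var[R] = 2*n_A*n_B*(2*n_A*n_B - n_A - n_B) / ((n_A+n_B)^2 * (n_A+n_B-1)) = 2000/900 = 2.2222.
        SD[R] = 1.4907.
Step 4: R = E[R], so z = 0 with no continuity correction.
Step 5: Two-sided p-value via normal approximation = 2*(1 - Phi(|z|)) = 1.000000.
Step 6: alpha = 0.05. fail to reject H0.

R = 6, z = 0.0000, p = 1.000000, fail to reject H0.


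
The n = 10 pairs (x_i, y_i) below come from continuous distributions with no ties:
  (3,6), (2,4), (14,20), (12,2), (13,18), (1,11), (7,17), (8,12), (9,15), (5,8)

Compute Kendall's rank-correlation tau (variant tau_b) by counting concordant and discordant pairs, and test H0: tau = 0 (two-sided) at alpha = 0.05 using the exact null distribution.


Step 1: Enumerate the 45 unordered pairs (i,j) with i<j and classify each by sign(x_j-x_i) * sign(y_j-y_i).
  (1,2):dx=-1,dy=-2->C; (1,3):dx=+11,dy=+14->C; (1,4):dx=+9,dy=-4->D; (1,5):dx=+10,dy=+12->C
  (1,6):dx=-2,dy=+5->D; (1,7):dx=+4,dy=+11->C; (1,8):dx=+5,dy=+6->C; (1,9):dx=+6,dy=+9->C
  (1,10):dx=+2,dy=+2->C; (2,3):dx=+12,dy=+16->C; (2,4):dx=+10,dy=-2->D; (2,5):dx=+11,dy=+14->C
  (2,6):dx=-1,dy=+7->D; (2,7):dx=+5,dy=+13->C; (2,8):dx=+6,dy=+8->C; (2,9):dx=+7,dy=+11->C
  (2,10):dx=+3,dy=+4->C; (3,4):dx=-2,dy=-18->C; (3,5):dx=-1,dy=-2->C; (3,6):dx=-13,dy=-9->C
  (3,7):dx=-7,dy=-3->C; (3,8):dx=-6,dy=-8->C; (3,9):dx=-5,dy=-5->C; (3,10):dx=-9,dy=-12->C
  (4,5):dx=+1,dy=+16->C; (4,6):dx=-11,dy=+9->D; (4,7):dx=-5,dy=+15->D; (4,8):dx=-4,dy=+10->D
  (4,9):dx=-3,dy=+13->D; (4,10):dx=-7,dy=+6->D; (5,6):dx=-12,dy=-7->C; (5,7):dx=-6,dy=-1->C
  (5,8):dx=-5,dy=-6->C; (5,9):dx=-4,dy=-3->C; (5,10):dx=-8,dy=-10->C; (6,7):dx=+6,dy=+6->C
  (6,8):dx=+7,dy=+1->C; (6,9):dx=+8,dy=+4->C; (6,10):dx=+4,dy=-3->D; (7,8):dx=+1,dy=-5->D
  (7,9):dx=+2,dy=-2->D; (7,10):dx=-2,dy=-9->C; (8,9):dx=+1,dy=+3->C; (8,10):dx=-3,dy=-4->C
  (9,10):dx=-4,dy=-7->C
Step 2: C = 33, D = 12, total pairs = 45.
Step 3: tau = (C - D)/(n(n-1)/2) = (33 - 12)/45 = 0.466667.
Step 4: Exact two-sided p-value (enumerate n! = 3628800 permutations of y under H0): p = 0.072550.
Step 5: alpha = 0.05. fail to reject H0.

tau_b = 0.4667 (C=33, D=12), p = 0.072550, fail to reject H0.


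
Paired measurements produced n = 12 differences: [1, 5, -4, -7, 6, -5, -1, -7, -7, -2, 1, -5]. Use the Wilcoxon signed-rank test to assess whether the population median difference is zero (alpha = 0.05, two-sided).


Step 1: Drop any zero differences (none here) and take |d_i|.
|d| = [1, 5, 4, 7, 6, 5, 1, 7, 7, 2, 1, 5]
Step 2: Midrank |d_i| (ties get averaged ranks).
ranks: |1|->2, |5|->7, |4|->5, |7|->11, |6|->9, |5|->7, |1|->2, |7|->11, |7|->11, |2|->4, |1|->2, |5|->7
Step 3: Attach original signs; sum ranks with positive sign and with negative sign.
W+ = 2 + 7 + 9 + 2 = 20
W- = 5 + 11 + 7 + 2 + 11 + 11 + 4 + 7 = 58
(Check: W+ + W- = 78 should equal n(n+1)/2 = 78.)
Step 4: Test statistic W = min(W+, W-) = 20.
Step 5: Ties in |d|, so use the tie-corrected normal approximation.
        E[W] = n(n+1)/4 = 12*13/4 = 39.
        Tie groups: |d|=1 (t=3), |d|=5 (t=3), |d|=7 (t=3); sum(t^3 - t) = 72.
        Var[W] = n(n+1)(2n+1)/24 - sum(t^3-t)/48 = 3900/24 - 72/48 = 161.
        z = (W - E[W]) / sqrt(Var[W]) = (20 - 39) / 12.6886 = -1.4974.
        Two-sided p = 2*Phi(z) = 0.134287.
Step 6: alpha = 0.05. fail to reject H0.

W+ = 20, W- = 58, W = min = 20, p = 0.134287, fail to reject H0.


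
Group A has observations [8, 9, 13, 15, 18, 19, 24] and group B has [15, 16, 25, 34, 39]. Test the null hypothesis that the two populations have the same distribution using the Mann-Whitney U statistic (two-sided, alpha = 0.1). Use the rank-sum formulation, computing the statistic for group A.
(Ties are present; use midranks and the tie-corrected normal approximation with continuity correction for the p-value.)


Step 1: Combine and sort all 12 observations; assign midranks.
sorted (value, group): (8,X), (9,X), (13,X), (15,X), (15,Y), (16,Y), (18,X), (19,X), (24,X), (25,Y), (34,Y), (39,Y)
ranks: 8->1, 9->2, 13->3, 15->4.5, 15->4.5, 16->6, 18->7, 19->8, 24->9, 25->10, 34->11, 39->12
Step 2: Rank sum for X: R1 = 1 + 2 + 3 + 4.5 + 7 + 8 + 9 = 34.5.
Step 3: U_X = R1 - n1(n1+1)/2 = 34.5 - 7*8/2 = 34.5 - 28 = 6.5.
       U_Y = n1*n2 - U_X = 35 - 6.5 = 28.5.
Step 4: Ties are present, so use the tie-corrected normal approximation (with continuity correction) for the p-value.
Step 5: p-value = 0.087602; compare to alpha = 0.1. reject H0.

U_X = 6.5, p = 0.087602, reject H0 at alpha = 0.1.
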